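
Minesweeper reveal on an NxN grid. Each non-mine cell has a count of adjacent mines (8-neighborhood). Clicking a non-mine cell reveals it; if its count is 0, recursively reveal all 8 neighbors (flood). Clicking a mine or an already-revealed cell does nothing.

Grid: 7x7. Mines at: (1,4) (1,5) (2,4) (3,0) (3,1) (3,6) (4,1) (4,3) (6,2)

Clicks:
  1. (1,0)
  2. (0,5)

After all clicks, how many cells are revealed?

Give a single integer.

Answer: 13

Derivation:
Click 1 (1,0) count=0: revealed 12 new [(0,0) (0,1) (0,2) (0,3) (1,0) (1,1) (1,2) (1,3) (2,0) (2,1) (2,2) (2,3)] -> total=12
Click 2 (0,5) count=2: revealed 1 new [(0,5)] -> total=13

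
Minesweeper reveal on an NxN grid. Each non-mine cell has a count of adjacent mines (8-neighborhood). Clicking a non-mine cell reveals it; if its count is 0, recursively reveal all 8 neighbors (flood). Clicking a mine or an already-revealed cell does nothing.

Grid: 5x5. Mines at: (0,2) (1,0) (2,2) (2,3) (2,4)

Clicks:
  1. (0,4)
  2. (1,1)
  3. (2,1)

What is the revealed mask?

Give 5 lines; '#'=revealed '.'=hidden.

Click 1 (0,4) count=0: revealed 4 new [(0,3) (0,4) (1,3) (1,4)] -> total=4
Click 2 (1,1) count=3: revealed 1 new [(1,1)] -> total=5
Click 3 (2,1) count=2: revealed 1 new [(2,1)] -> total=6

Answer: ...##
.#.##
.#...
.....
.....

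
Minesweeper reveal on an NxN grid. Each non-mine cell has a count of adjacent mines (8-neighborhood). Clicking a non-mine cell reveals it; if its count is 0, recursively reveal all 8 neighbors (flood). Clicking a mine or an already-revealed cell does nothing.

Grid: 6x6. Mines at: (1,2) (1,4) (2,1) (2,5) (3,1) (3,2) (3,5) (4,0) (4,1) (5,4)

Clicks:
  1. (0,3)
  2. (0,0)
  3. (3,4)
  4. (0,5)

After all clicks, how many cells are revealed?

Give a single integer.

Click 1 (0,3) count=2: revealed 1 new [(0,3)] -> total=1
Click 2 (0,0) count=0: revealed 4 new [(0,0) (0,1) (1,0) (1,1)] -> total=5
Click 3 (3,4) count=2: revealed 1 new [(3,4)] -> total=6
Click 4 (0,5) count=1: revealed 1 new [(0,5)] -> total=7

Answer: 7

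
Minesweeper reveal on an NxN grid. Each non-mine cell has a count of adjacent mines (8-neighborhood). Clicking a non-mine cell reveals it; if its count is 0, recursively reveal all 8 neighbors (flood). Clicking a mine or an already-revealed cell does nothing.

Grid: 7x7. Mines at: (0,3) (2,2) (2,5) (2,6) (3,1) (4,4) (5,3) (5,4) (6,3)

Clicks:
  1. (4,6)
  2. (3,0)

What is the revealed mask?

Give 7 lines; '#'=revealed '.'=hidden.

Answer: .......
.......
.......
#....##
.....##
.....##
.....##

Derivation:
Click 1 (4,6) count=0: revealed 8 new [(3,5) (3,6) (4,5) (4,6) (5,5) (5,6) (6,5) (6,6)] -> total=8
Click 2 (3,0) count=1: revealed 1 new [(3,0)] -> total=9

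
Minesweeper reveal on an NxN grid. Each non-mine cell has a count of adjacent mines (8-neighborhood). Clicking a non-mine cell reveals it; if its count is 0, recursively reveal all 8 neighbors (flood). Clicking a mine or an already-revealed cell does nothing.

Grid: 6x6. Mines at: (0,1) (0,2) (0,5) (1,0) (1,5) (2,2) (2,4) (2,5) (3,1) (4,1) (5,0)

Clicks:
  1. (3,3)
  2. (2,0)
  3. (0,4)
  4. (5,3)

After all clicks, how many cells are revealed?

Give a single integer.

Answer: 14

Derivation:
Click 1 (3,3) count=2: revealed 1 new [(3,3)] -> total=1
Click 2 (2,0) count=2: revealed 1 new [(2,0)] -> total=2
Click 3 (0,4) count=2: revealed 1 new [(0,4)] -> total=3
Click 4 (5,3) count=0: revealed 11 new [(3,2) (3,4) (3,5) (4,2) (4,3) (4,4) (4,5) (5,2) (5,3) (5,4) (5,5)] -> total=14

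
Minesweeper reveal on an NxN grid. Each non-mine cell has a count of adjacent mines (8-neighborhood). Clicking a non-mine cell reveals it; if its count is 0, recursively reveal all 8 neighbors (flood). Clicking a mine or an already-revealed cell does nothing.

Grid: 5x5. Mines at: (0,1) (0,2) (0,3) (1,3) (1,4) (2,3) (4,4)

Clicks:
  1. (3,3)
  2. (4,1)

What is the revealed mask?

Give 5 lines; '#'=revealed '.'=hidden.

Click 1 (3,3) count=2: revealed 1 new [(3,3)] -> total=1
Click 2 (4,1) count=0: revealed 13 new [(1,0) (1,1) (1,2) (2,0) (2,1) (2,2) (3,0) (3,1) (3,2) (4,0) (4,1) (4,2) (4,3)] -> total=14

Answer: .....
###..
###..
####.
####.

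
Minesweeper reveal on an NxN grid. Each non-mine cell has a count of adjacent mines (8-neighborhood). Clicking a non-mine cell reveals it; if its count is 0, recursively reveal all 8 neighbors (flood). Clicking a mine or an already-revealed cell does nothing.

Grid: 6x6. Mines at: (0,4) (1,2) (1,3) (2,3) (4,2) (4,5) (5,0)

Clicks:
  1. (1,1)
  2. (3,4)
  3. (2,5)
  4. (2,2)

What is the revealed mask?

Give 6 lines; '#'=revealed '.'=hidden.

Click 1 (1,1) count=1: revealed 1 new [(1,1)] -> total=1
Click 2 (3,4) count=2: revealed 1 new [(3,4)] -> total=2
Click 3 (2,5) count=0: revealed 5 new [(1,4) (1,5) (2,4) (2,5) (3,5)] -> total=7
Click 4 (2,2) count=3: revealed 1 new [(2,2)] -> total=8

Answer: ......
.#..##
..#.##
....##
......
......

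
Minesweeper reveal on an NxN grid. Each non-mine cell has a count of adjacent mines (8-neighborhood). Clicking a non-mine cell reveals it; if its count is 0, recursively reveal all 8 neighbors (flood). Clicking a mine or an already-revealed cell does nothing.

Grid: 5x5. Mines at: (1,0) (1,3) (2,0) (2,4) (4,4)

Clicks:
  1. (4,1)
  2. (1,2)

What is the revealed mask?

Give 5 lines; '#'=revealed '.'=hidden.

Click 1 (4,1) count=0: revealed 11 new [(2,1) (2,2) (2,3) (3,0) (3,1) (3,2) (3,3) (4,0) (4,1) (4,2) (4,3)] -> total=11
Click 2 (1,2) count=1: revealed 1 new [(1,2)] -> total=12

Answer: .....
..#..
.###.
####.
####.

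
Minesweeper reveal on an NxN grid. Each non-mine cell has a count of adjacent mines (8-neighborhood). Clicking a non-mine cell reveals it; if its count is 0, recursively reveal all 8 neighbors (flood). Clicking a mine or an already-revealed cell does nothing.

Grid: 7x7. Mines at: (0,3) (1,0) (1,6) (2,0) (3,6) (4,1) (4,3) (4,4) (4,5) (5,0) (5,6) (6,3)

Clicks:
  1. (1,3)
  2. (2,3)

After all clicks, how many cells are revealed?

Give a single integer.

Click 1 (1,3) count=1: revealed 1 new [(1,3)] -> total=1
Click 2 (2,3) count=0: revealed 14 new [(1,1) (1,2) (1,4) (1,5) (2,1) (2,2) (2,3) (2,4) (2,5) (3,1) (3,2) (3,3) (3,4) (3,5)] -> total=15

Answer: 15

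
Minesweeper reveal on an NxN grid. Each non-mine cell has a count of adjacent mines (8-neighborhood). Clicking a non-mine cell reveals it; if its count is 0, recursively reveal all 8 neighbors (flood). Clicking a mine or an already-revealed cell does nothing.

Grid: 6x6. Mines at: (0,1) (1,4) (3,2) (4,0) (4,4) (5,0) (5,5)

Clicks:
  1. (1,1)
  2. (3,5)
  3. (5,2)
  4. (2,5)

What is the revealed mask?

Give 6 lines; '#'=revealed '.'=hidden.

Answer: ......
.#....
.....#
.....#
.###..
.###..

Derivation:
Click 1 (1,1) count=1: revealed 1 new [(1,1)] -> total=1
Click 2 (3,5) count=1: revealed 1 new [(3,5)] -> total=2
Click 3 (5,2) count=0: revealed 6 new [(4,1) (4,2) (4,3) (5,1) (5,2) (5,3)] -> total=8
Click 4 (2,5) count=1: revealed 1 new [(2,5)] -> total=9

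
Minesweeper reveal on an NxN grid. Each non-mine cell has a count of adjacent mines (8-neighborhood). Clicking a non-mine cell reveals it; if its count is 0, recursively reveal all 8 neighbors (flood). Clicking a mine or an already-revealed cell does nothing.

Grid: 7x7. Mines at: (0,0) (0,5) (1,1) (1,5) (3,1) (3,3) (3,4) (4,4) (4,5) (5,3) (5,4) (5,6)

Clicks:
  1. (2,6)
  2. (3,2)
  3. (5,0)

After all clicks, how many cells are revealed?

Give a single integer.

Click 1 (2,6) count=1: revealed 1 new [(2,6)] -> total=1
Click 2 (3,2) count=2: revealed 1 new [(3,2)] -> total=2
Click 3 (5,0) count=0: revealed 9 new [(4,0) (4,1) (4,2) (5,0) (5,1) (5,2) (6,0) (6,1) (6,2)] -> total=11

Answer: 11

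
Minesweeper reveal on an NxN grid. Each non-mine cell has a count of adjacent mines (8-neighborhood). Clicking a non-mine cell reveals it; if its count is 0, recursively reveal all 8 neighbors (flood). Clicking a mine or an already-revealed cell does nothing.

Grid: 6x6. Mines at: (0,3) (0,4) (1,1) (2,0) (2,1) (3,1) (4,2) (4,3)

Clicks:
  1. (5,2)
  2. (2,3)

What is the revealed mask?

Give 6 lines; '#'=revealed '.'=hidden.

Answer: ......
..####
..####
..####
....##
..#.##

Derivation:
Click 1 (5,2) count=2: revealed 1 new [(5,2)] -> total=1
Click 2 (2,3) count=0: revealed 16 new [(1,2) (1,3) (1,4) (1,5) (2,2) (2,3) (2,4) (2,5) (3,2) (3,3) (3,4) (3,5) (4,4) (4,5) (5,4) (5,5)] -> total=17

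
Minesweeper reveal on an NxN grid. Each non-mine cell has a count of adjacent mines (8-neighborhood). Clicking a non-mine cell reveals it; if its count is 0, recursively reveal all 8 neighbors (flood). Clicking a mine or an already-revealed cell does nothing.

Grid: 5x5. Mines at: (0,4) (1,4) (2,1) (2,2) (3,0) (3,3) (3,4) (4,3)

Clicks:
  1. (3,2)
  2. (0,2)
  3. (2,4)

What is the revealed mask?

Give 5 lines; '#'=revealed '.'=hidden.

Answer: ####.
####.
....#
..#..
.....

Derivation:
Click 1 (3,2) count=4: revealed 1 new [(3,2)] -> total=1
Click 2 (0,2) count=0: revealed 8 new [(0,0) (0,1) (0,2) (0,3) (1,0) (1,1) (1,2) (1,3)] -> total=9
Click 3 (2,4) count=3: revealed 1 new [(2,4)] -> total=10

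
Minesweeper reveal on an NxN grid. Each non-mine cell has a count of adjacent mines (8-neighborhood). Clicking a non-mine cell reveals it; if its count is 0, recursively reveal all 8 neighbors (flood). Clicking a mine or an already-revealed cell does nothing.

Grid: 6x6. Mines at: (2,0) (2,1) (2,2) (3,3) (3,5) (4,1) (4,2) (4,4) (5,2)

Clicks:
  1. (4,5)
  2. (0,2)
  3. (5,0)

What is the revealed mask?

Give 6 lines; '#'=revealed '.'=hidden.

Answer: ######
######
...###
......
.....#
#.....

Derivation:
Click 1 (4,5) count=2: revealed 1 new [(4,5)] -> total=1
Click 2 (0,2) count=0: revealed 15 new [(0,0) (0,1) (0,2) (0,3) (0,4) (0,5) (1,0) (1,1) (1,2) (1,3) (1,4) (1,5) (2,3) (2,4) (2,5)] -> total=16
Click 3 (5,0) count=1: revealed 1 new [(5,0)] -> total=17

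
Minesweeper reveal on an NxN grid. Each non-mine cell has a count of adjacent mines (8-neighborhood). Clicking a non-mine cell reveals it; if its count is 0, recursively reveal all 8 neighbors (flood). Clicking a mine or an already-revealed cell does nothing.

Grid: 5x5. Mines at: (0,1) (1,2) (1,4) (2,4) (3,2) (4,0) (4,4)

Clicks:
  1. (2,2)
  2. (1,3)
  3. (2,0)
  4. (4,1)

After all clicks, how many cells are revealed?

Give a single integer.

Answer: 9

Derivation:
Click 1 (2,2) count=2: revealed 1 new [(2,2)] -> total=1
Click 2 (1,3) count=3: revealed 1 new [(1,3)] -> total=2
Click 3 (2,0) count=0: revealed 6 new [(1,0) (1,1) (2,0) (2,1) (3,0) (3,1)] -> total=8
Click 4 (4,1) count=2: revealed 1 new [(4,1)] -> total=9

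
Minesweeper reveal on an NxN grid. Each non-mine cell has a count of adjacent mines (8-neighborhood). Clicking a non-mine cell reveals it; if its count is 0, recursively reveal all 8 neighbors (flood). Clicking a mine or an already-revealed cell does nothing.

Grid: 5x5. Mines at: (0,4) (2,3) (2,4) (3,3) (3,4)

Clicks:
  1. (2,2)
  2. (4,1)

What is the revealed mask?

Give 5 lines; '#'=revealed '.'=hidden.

Answer: ####.
####.
###..
###..
###..

Derivation:
Click 1 (2,2) count=2: revealed 1 new [(2,2)] -> total=1
Click 2 (4,1) count=0: revealed 16 new [(0,0) (0,1) (0,2) (0,3) (1,0) (1,1) (1,2) (1,3) (2,0) (2,1) (3,0) (3,1) (3,2) (4,0) (4,1) (4,2)] -> total=17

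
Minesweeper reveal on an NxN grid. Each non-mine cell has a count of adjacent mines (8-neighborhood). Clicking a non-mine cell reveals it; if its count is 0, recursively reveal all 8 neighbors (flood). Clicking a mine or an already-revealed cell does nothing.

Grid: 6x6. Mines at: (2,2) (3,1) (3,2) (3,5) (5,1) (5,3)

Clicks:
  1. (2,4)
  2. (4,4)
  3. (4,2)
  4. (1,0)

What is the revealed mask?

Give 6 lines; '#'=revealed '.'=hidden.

Answer: ######
######
##.###
......
..#.#.
......

Derivation:
Click 1 (2,4) count=1: revealed 1 new [(2,4)] -> total=1
Click 2 (4,4) count=2: revealed 1 new [(4,4)] -> total=2
Click 3 (4,2) count=4: revealed 1 new [(4,2)] -> total=3
Click 4 (1,0) count=0: revealed 16 new [(0,0) (0,1) (0,2) (0,3) (0,4) (0,5) (1,0) (1,1) (1,2) (1,3) (1,4) (1,5) (2,0) (2,1) (2,3) (2,5)] -> total=19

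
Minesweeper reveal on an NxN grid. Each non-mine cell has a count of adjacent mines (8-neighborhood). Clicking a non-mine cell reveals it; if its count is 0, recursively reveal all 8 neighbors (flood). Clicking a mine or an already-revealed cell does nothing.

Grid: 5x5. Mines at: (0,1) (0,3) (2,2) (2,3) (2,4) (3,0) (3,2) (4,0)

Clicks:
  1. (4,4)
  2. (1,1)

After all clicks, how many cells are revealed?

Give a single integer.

Click 1 (4,4) count=0: revealed 4 new [(3,3) (3,4) (4,3) (4,4)] -> total=4
Click 2 (1,1) count=2: revealed 1 new [(1,1)] -> total=5

Answer: 5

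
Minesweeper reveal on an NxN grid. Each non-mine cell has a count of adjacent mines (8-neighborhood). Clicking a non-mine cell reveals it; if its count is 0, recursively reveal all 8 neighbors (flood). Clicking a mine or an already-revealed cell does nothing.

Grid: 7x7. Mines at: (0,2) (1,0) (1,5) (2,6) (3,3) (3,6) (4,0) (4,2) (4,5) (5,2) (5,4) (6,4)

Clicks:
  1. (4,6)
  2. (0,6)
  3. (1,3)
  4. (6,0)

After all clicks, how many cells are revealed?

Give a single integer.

Click 1 (4,6) count=2: revealed 1 new [(4,6)] -> total=1
Click 2 (0,6) count=1: revealed 1 new [(0,6)] -> total=2
Click 3 (1,3) count=1: revealed 1 new [(1,3)] -> total=3
Click 4 (6,0) count=0: revealed 4 new [(5,0) (5,1) (6,0) (6,1)] -> total=7

Answer: 7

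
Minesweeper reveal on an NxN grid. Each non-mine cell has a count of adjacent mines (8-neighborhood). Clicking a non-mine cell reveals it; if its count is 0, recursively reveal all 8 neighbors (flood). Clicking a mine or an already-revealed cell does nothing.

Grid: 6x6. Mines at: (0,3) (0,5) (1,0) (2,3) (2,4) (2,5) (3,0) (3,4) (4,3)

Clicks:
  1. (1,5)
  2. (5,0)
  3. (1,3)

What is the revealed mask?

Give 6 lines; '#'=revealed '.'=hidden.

Click 1 (1,5) count=3: revealed 1 new [(1,5)] -> total=1
Click 2 (5,0) count=0: revealed 6 new [(4,0) (4,1) (4,2) (5,0) (5,1) (5,2)] -> total=7
Click 3 (1,3) count=3: revealed 1 new [(1,3)] -> total=8

Answer: ......
...#.#
......
......
###...
###...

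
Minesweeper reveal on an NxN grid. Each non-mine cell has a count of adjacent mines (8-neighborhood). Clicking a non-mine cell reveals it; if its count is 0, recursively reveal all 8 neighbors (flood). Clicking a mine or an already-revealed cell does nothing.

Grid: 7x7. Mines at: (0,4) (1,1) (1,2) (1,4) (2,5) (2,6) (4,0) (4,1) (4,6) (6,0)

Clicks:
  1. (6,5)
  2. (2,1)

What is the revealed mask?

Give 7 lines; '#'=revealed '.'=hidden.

Answer: .......
.......
.####..
..####.
..####.
.######
.######

Derivation:
Click 1 (6,5) count=0: revealed 23 new [(2,2) (2,3) (2,4) (3,2) (3,3) (3,4) (3,5) (4,2) (4,3) (4,4) (4,5) (5,1) (5,2) (5,3) (5,4) (5,5) (5,6) (6,1) (6,2) (6,3) (6,4) (6,5) (6,6)] -> total=23
Click 2 (2,1) count=2: revealed 1 new [(2,1)] -> total=24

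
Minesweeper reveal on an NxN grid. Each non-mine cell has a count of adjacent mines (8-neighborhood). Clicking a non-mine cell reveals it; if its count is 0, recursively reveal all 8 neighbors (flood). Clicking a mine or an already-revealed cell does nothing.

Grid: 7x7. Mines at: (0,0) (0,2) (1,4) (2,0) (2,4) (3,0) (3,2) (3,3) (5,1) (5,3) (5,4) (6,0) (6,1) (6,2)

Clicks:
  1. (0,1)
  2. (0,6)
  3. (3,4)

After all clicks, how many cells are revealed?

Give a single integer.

Answer: 16

Derivation:
Click 1 (0,1) count=2: revealed 1 new [(0,1)] -> total=1
Click 2 (0,6) count=0: revealed 14 new [(0,5) (0,6) (1,5) (1,6) (2,5) (2,6) (3,5) (3,6) (4,5) (4,6) (5,5) (5,6) (6,5) (6,6)] -> total=15
Click 3 (3,4) count=2: revealed 1 new [(3,4)] -> total=16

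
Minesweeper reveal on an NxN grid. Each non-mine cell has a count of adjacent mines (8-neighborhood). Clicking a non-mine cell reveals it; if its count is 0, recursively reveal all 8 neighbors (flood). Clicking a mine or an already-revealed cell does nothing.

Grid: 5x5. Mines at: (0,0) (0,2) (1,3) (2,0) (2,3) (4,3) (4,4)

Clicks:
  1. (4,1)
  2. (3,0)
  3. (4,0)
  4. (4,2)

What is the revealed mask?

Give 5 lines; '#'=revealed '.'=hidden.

Answer: .....
.....
.....
###..
###..

Derivation:
Click 1 (4,1) count=0: revealed 6 new [(3,0) (3,1) (3,2) (4,0) (4,1) (4,2)] -> total=6
Click 2 (3,0) count=1: revealed 0 new [(none)] -> total=6
Click 3 (4,0) count=0: revealed 0 new [(none)] -> total=6
Click 4 (4,2) count=1: revealed 0 new [(none)] -> total=6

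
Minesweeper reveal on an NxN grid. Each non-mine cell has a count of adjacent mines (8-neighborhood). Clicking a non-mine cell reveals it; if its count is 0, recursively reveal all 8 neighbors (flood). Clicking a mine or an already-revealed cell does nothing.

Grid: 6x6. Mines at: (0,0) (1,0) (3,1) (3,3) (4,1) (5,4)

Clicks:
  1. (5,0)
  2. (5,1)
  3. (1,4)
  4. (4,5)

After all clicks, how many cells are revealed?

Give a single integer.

Click 1 (5,0) count=1: revealed 1 new [(5,0)] -> total=1
Click 2 (5,1) count=1: revealed 1 new [(5,1)] -> total=2
Click 3 (1,4) count=0: revealed 19 new [(0,1) (0,2) (0,3) (0,4) (0,5) (1,1) (1,2) (1,3) (1,4) (1,5) (2,1) (2,2) (2,3) (2,4) (2,5) (3,4) (3,5) (4,4) (4,5)] -> total=21
Click 4 (4,5) count=1: revealed 0 new [(none)] -> total=21

Answer: 21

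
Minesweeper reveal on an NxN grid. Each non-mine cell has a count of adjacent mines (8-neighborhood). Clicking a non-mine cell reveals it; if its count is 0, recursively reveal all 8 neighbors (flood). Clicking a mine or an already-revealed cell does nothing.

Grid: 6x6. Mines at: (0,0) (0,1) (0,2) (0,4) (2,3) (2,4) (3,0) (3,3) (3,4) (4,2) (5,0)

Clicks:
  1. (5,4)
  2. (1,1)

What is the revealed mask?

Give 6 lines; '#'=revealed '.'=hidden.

Click 1 (5,4) count=0: revealed 6 new [(4,3) (4,4) (4,5) (5,3) (5,4) (5,5)] -> total=6
Click 2 (1,1) count=3: revealed 1 new [(1,1)] -> total=7

Answer: ......
.#....
......
......
...###
...###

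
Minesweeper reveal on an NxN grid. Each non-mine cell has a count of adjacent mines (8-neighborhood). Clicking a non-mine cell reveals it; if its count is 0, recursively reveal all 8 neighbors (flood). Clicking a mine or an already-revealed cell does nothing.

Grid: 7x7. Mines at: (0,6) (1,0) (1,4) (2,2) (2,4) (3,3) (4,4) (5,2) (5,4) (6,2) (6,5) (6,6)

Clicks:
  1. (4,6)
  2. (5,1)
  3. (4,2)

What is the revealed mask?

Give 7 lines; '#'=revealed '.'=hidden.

Click 1 (4,6) count=0: revealed 10 new [(1,5) (1,6) (2,5) (2,6) (3,5) (3,6) (4,5) (4,6) (5,5) (5,6)] -> total=10
Click 2 (5,1) count=2: revealed 1 new [(5,1)] -> total=11
Click 3 (4,2) count=2: revealed 1 new [(4,2)] -> total=12

Answer: .......
.....##
.....##
.....##
..#..##
.#...##
.......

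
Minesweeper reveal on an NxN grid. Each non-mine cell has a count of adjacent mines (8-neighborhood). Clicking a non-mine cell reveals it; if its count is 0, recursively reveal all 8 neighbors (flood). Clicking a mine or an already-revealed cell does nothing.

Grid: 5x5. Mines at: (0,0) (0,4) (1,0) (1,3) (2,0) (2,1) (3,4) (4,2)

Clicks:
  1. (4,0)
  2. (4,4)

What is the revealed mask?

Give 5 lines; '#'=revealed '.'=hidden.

Click 1 (4,0) count=0: revealed 4 new [(3,0) (3,1) (4,0) (4,1)] -> total=4
Click 2 (4,4) count=1: revealed 1 new [(4,4)] -> total=5

Answer: .....
.....
.....
##...
##..#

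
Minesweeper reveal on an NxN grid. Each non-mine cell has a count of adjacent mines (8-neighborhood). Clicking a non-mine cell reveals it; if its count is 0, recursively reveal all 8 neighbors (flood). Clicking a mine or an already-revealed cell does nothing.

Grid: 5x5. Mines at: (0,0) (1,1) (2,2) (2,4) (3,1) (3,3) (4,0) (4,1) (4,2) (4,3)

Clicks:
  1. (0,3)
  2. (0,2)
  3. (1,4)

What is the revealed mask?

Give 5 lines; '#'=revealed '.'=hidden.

Answer: ..###
..###
.....
.....
.....

Derivation:
Click 1 (0,3) count=0: revealed 6 new [(0,2) (0,3) (0,4) (1,2) (1,3) (1,4)] -> total=6
Click 2 (0,2) count=1: revealed 0 new [(none)] -> total=6
Click 3 (1,4) count=1: revealed 0 new [(none)] -> total=6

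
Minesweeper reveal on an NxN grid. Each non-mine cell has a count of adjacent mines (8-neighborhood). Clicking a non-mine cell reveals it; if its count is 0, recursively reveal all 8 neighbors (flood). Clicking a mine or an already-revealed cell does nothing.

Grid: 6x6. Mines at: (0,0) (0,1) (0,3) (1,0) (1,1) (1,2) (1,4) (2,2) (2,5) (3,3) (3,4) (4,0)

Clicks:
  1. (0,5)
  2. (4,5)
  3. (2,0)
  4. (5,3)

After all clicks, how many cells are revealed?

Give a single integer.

Answer: 12

Derivation:
Click 1 (0,5) count=1: revealed 1 new [(0,5)] -> total=1
Click 2 (4,5) count=1: revealed 1 new [(4,5)] -> total=2
Click 3 (2,0) count=2: revealed 1 new [(2,0)] -> total=3
Click 4 (5,3) count=0: revealed 9 new [(4,1) (4,2) (4,3) (4,4) (5,1) (5,2) (5,3) (5,4) (5,5)] -> total=12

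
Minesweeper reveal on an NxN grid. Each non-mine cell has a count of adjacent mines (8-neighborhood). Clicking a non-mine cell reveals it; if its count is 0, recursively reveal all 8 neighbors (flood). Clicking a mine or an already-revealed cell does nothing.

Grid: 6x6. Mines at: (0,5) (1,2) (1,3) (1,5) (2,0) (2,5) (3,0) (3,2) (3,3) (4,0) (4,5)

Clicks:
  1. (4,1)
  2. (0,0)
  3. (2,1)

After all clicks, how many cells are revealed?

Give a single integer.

Answer: 6

Derivation:
Click 1 (4,1) count=3: revealed 1 new [(4,1)] -> total=1
Click 2 (0,0) count=0: revealed 4 new [(0,0) (0,1) (1,0) (1,1)] -> total=5
Click 3 (2,1) count=4: revealed 1 new [(2,1)] -> total=6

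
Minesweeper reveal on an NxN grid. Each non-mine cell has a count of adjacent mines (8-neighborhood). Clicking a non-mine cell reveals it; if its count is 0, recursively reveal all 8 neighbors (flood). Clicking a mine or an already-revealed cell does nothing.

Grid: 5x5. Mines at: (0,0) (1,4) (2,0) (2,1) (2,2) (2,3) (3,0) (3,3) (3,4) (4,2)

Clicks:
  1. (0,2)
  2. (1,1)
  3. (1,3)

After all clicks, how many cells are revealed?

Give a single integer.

Click 1 (0,2) count=0: revealed 6 new [(0,1) (0,2) (0,3) (1,1) (1,2) (1,3)] -> total=6
Click 2 (1,1) count=4: revealed 0 new [(none)] -> total=6
Click 3 (1,3) count=3: revealed 0 new [(none)] -> total=6

Answer: 6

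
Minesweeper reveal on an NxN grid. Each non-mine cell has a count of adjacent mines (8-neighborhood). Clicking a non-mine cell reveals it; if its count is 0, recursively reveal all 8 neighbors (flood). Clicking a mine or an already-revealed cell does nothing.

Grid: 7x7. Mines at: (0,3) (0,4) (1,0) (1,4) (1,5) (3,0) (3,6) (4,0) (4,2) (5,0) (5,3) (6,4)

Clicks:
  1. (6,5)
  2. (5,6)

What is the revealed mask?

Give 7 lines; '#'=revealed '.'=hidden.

Answer: .......
.......
.......
.......
.....##
.....##
.....##

Derivation:
Click 1 (6,5) count=1: revealed 1 new [(6,5)] -> total=1
Click 2 (5,6) count=0: revealed 5 new [(4,5) (4,6) (5,5) (5,6) (6,6)] -> total=6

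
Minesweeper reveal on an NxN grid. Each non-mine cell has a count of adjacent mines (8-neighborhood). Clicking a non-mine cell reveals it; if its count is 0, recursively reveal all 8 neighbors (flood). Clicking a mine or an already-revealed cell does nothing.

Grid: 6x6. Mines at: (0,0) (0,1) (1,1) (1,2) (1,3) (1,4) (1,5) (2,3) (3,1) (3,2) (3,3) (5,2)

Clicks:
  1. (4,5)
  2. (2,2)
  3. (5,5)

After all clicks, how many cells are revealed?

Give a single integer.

Answer: 11

Derivation:
Click 1 (4,5) count=0: revealed 10 new [(2,4) (2,5) (3,4) (3,5) (4,3) (4,4) (4,5) (5,3) (5,4) (5,5)] -> total=10
Click 2 (2,2) count=7: revealed 1 new [(2,2)] -> total=11
Click 3 (5,5) count=0: revealed 0 new [(none)] -> total=11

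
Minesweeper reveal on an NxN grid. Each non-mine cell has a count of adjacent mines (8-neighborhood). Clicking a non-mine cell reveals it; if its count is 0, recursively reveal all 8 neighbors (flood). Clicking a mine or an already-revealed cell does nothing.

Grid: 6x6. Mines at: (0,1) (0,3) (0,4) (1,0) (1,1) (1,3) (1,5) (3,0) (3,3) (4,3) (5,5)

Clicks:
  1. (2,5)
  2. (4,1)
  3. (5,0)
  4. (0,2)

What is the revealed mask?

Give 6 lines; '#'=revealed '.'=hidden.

Click 1 (2,5) count=1: revealed 1 new [(2,5)] -> total=1
Click 2 (4,1) count=1: revealed 1 new [(4,1)] -> total=2
Click 3 (5,0) count=0: revealed 5 new [(4,0) (4,2) (5,0) (5,1) (5,2)] -> total=7
Click 4 (0,2) count=4: revealed 1 new [(0,2)] -> total=8

Answer: ..#...
......
.....#
......
###...
###...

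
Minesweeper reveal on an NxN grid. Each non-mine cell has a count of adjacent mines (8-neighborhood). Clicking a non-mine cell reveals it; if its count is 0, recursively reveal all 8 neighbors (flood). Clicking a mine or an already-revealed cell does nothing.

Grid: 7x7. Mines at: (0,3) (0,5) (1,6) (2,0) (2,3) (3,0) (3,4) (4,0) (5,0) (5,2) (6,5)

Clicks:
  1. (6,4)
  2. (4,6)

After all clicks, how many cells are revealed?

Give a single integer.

Click 1 (6,4) count=1: revealed 1 new [(6,4)] -> total=1
Click 2 (4,6) count=0: revealed 8 new [(2,5) (2,6) (3,5) (3,6) (4,5) (4,6) (5,5) (5,6)] -> total=9

Answer: 9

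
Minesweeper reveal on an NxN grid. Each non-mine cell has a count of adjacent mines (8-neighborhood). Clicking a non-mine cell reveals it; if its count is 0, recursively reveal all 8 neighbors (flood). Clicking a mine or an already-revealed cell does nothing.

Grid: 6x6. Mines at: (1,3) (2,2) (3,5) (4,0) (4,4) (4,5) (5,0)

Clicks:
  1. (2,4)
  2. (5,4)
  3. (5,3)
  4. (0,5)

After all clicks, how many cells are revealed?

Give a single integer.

Click 1 (2,4) count=2: revealed 1 new [(2,4)] -> total=1
Click 2 (5,4) count=2: revealed 1 new [(5,4)] -> total=2
Click 3 (5,3) count=1: revealed 1 new [(5,3)] -> total=3
Click 4 (0,5) count=0: revealed 5 new [(0,4) (0,5) (1,4) (1,5) (2,5)] -> total=8

Answer: 8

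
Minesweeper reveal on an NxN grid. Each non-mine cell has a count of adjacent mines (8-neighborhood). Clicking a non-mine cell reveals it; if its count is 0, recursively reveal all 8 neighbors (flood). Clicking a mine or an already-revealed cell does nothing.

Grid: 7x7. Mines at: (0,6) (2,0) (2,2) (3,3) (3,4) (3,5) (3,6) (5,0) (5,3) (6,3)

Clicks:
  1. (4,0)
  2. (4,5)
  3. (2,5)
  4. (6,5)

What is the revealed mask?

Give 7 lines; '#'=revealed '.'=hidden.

Answer: .......
.......
.....#.
.......
#...###
....###
....###

Derivation:
Click 1 (4,0) count=1: revealed 1 new [(4,0)] -> total=1
Click 2 (4,5) count=3: revealed 1 new [(4,5)] -> total=2
Click 3 (2,5) count=3: revealed 1 new [(2,5)] -> total=3
Click 4 (6,5) count=0: revealed 8 new [(4,4) (4,6) (5,4) (5,5) (5,6) (6,4) (6,5) (6,6)] -> total=11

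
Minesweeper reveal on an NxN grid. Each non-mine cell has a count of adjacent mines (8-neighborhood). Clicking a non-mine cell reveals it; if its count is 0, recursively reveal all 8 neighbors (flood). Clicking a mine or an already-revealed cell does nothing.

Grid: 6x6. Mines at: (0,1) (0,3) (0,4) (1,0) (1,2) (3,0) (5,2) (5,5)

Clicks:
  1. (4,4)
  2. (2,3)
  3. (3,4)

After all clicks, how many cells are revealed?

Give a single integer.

Answer: 18

Derivation:
Click 1 (4,4) count=1: revealed 1 new [(4,4)] -> total=1
Click 2 (2,3) count=1: revealed 1 new [(2,3)] -> total=2
Click 3 (3,4) count=0: revealed 16 new [(1,3) (1,4) (1,5) (2,1) (2,2) (2,4) (2,5) (3,1) (3,2) (3,3) (3,4) (3,5) (4,1) (4,2) (4,3) (4,5)] -> total=18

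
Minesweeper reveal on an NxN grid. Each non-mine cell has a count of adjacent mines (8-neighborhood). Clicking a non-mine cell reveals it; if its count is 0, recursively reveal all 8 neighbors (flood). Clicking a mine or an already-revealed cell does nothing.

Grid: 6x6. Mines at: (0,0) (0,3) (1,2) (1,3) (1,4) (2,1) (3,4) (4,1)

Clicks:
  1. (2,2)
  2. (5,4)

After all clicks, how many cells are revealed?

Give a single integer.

Click 1 (2,2) count=3: revealed 1 new [(2,2)] -> total=1
Click 2 (5,4) count=0: revealed 8 new [(4,2) (4,3) (4,4) (4,5) (5,2) (5,3) (5,4) (5,5)] -> total=9

Answer: 9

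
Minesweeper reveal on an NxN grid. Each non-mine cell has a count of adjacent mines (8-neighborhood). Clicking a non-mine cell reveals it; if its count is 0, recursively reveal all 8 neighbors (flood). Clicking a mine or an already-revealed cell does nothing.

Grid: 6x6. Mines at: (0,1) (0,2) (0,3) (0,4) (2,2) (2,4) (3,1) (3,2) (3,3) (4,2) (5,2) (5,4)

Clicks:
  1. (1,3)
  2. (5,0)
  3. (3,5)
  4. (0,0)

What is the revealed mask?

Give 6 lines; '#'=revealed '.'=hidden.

Answer: #.....
...#..
......
.....#
##....
##....

Derivation:
Click 1 (1,3) count=5: revealed 1 new [(1,3)] -> total=1
Click 2 (5,0) count=0: revealed 4 new [(4,0) (4,1) (5,0) (5,1)] -> total=5
Click 3 (3,5) count=1: revealed 1 new [(3,5)] -> total=6
Click 4 (0,0) count=1: revealed 1 new [(0,0)] -> total=7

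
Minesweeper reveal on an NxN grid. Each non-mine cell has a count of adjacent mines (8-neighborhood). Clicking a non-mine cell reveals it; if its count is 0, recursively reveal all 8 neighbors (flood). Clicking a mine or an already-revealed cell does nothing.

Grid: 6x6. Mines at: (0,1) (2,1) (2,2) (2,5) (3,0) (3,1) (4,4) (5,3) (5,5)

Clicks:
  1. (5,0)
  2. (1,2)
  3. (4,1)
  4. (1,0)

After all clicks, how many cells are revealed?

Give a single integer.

Click 1 (5,0) count=0: revealed 6 new [(4,0) (4,1) (4,2) (5,0) (5,1) (5,2)] -> total=6
Click 2 (1,2) count=3: revealed 1 new [(1,2)] -> total=7
Click 3 (4,1) count=2: revealed 0 new [(none)] -> total=7
Click 4 (1,0) count=2: revealed 1 new [(1,0)] -> total=8

Answer: 8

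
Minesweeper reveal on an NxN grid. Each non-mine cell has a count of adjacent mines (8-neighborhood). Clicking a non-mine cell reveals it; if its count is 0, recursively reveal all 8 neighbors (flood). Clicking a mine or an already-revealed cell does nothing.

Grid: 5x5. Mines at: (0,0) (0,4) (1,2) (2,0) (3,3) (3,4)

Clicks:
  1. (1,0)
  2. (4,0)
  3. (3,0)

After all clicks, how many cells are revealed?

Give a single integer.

Click 1 (1,0) count=2: revealed 1 new [(1,0)] -> total=1
Click 2 (4,0) count=0: revealed 6 new [(3,0) (3,1) (3,2) (4,0) (4,1) (4,2)] -> total=7
Click 3 (3,0) count=1: revealed 0 new [(none)] -> total=7

Answer: 7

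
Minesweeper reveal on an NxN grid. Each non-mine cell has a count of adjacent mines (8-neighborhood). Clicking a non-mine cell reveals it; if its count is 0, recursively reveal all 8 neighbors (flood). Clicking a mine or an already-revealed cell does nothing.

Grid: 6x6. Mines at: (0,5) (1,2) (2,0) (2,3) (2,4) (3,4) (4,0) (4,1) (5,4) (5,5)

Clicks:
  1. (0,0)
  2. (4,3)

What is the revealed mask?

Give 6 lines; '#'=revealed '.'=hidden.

Answer: ##....
##....
......
......
...#..
......

Derivation:
Click 1 (0,0) count=0: revealed 4 new [(0,0) (0,1) (1,0) (1,1)] -> total=4
Click 2 (4,3) count=2: revealed 1 new [(4,3)] -> total=5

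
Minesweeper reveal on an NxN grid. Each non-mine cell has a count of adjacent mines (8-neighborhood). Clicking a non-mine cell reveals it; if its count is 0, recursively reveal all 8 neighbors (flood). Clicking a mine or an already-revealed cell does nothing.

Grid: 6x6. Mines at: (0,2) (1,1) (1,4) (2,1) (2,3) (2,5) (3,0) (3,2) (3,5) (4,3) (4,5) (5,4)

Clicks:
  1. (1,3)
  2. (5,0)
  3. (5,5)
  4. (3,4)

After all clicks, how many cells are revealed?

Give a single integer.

Answer: 9

Derivation:
Click 1 (1,3) count=3: revealed 1 new [(1,3)] -> total=1
Click 2 (5,0) count=0: revealed 6 new [(4,0) (4,1) (4,2) (5,0) (5,1) (5,2)] -> total=7
Click 3 (5,5) count=2: revealed 1 new [(5,5)] -> total=8
Click 4 (3,4) count=5: revealed 1 new [(3,4)] -> total=9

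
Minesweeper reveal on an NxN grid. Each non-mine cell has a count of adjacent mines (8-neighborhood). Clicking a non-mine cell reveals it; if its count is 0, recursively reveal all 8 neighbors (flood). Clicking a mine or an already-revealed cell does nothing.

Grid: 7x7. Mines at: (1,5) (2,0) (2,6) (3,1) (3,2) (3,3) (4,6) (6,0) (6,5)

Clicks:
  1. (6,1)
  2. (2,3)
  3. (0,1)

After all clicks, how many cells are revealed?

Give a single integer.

Click 1 (6,1) count=1: revealed 1 new [(6,1)] -> total=1
Click 2 (2,3) count=2: revealed 1 new [(2,3)] -> total=2
Click 3 (0,1) count=0: revealed 13 new [(0,0) (0,1) (0,2) (0,3) (0,4) (1,0) (1,1) (1,2) (1,3) (1,4) (2,1) (2,2) (2,4)] -> total=15

Answer: 15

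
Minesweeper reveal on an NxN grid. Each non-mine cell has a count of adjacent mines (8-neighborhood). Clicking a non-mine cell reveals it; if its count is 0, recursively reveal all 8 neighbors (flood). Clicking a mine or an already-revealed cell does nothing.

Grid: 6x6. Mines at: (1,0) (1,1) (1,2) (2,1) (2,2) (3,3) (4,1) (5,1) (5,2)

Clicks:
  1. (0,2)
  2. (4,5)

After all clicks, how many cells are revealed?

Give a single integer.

Click 1 (0,2) count=2: revealed 1 new [(0,2)] -> total=1
Click 2 (4,5) count=0: revealed 17 new [(0,3) (0,4) (0,5) (1,3) (1,4) (1,5) (2,3) (2,4) (2,5) (3,4) (3,5) (4,3) (4,4) (4,5) (5,3) (5,4) (5,5)] -> total=18

Answer: 18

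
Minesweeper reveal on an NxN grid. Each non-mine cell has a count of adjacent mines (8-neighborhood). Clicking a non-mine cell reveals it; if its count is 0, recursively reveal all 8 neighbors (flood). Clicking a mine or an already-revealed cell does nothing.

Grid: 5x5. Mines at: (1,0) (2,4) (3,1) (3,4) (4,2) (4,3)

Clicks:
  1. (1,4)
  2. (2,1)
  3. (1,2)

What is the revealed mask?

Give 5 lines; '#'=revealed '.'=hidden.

Click 1 (1,4) count=1: revealed 1 new [(1,4)] -> total=1
Click 2 (2,1) count=2: revealed 1 new [(2,1)] -> total=2
Click 3 (1,2) count=0: revealed 9 new [(0,1) (0,2) (0,3) (0,4) (1,1) (1,2) (1,3) (2,2) (2,3)] -> total=11

Answer: .####
.####
.###.
.....
.....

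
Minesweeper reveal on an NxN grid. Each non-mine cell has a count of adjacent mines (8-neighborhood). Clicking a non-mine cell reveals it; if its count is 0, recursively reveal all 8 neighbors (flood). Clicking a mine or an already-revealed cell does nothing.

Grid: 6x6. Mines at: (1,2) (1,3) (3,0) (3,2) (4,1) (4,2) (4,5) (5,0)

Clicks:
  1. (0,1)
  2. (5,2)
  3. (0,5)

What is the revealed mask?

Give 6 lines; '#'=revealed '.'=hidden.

Click 1 (0,1) count=1: revealed 1 new [(0,1)] -> total=1
Click 2 (5,2) count=2: revealed 1 new [(5,2)] -> total=2
Click 3 (0,5) count=0: revealed 8 new [(0,4) (0,5) (1,4) (1,5) (2,4) (2,5) (3,4) (3,5)] -> total=10

Answer: .#..##
....##
....##
....##
......
..#...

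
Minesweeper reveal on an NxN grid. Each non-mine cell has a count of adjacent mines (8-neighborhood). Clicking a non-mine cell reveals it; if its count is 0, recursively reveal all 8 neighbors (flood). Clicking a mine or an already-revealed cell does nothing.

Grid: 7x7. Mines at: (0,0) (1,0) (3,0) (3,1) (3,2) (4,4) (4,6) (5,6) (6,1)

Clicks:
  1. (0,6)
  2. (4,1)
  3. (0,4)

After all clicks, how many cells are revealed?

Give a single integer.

Answer: 23

Derivation:
Click 1 (0,6) count=0: revealed 22 new [(0,1) (0,2) (0,3) (0,4) (0,5) (0,6) (1,1) (1,2) (1,3) (1,4) (1,5) (1,6) (2,1) (2,2) (2,3) (2,4) (2,5) (2,6) (3,3) (3,4) (3,5) (3,6)] -> total=22
Click 2 (4,1) count=3: revealed 1 new [(4,1)] -> total=23
Click 3 (0,4) count=0: revealed 0 new [(none)] -> total=23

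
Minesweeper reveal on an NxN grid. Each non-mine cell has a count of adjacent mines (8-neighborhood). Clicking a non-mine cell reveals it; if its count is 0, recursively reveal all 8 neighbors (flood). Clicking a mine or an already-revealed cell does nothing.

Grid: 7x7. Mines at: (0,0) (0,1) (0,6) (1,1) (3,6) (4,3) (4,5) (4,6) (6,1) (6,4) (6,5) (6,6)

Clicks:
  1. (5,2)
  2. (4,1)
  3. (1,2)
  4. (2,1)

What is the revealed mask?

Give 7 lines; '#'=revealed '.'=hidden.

Click 1 (5,2) count=2: revealed 1 new [(5,2)] -> total=1
Click 2 (4,1) count=0: revealed 11 new [(2,0) (2,1) (2,2) (3,0) (3,1) (3,2) (4,0) (4,1) (4,2) (5,0) (5,1)] -> total=12
Click 3 (1,2) count=2: revealed 1 new [(1,2)] -> total=13
Click 4 (2,1) count=1: revealed 0 new [(none)] -> total=13

Answer: .......
..#....
###....
###....
###....
###....
.......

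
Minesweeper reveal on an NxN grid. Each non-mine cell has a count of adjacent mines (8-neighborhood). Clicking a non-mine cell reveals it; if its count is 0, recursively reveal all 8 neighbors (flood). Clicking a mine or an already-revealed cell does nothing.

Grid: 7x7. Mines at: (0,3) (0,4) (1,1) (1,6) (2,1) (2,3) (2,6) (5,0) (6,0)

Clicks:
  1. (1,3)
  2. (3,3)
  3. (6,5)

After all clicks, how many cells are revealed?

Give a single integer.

Answer: 25

Derivation:
Click 1 (1,3) count=3: revealed 1 new [(1,3)] -> total=1
Click 2 (3,3) count=1: revealed 1 new [(3,3)] -> total=2
Click 3 (6,5) count=0: revealed 23 new [(3,1) (3,2) (3,4) (3,5) (3,6) (4,1) (4,2) (4,3) (4,4) (4,5) (4,6) (5,1) (5,2) (5,3) (5,4) (5,5) (5,6) (6,1) (6,2) (6,3) (6,4) (6,5) (6,6)] -> total=25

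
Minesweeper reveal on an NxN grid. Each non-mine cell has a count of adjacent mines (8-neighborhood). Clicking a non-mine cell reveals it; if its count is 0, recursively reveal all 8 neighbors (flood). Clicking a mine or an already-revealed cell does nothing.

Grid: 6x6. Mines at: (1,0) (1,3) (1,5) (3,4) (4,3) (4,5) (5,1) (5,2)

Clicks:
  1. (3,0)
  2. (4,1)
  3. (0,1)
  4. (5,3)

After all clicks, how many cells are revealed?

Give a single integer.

Answer: 11

Derivation:
Click 1 (3,0) count=0: revealed 9 new [(2,0) (2,1) (2,2) (3,0) (3,1) (3,2) (4,0) (4,1) (4,2)] -> total=9
Click 2 (4,1) count=2: revealed 0 new [(none)] -> total=9
Click 3 (0,1) count=1: revealed 1 new [(0,1)] -> total=10
Click 4 (5,3) count=2: revealed 1 new [(5,3)] -> total=11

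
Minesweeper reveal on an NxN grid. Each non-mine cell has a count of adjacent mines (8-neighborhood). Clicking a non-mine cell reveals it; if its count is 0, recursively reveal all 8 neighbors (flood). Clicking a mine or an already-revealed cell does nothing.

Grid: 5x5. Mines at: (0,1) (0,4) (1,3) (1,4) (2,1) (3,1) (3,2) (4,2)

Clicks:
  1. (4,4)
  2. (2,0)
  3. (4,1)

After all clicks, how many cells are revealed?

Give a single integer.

Click 1 (4,4) count=0: revealed 6 new [(2,3) (2,4) (3,3) (3,4) (4,3) (4,4)] -> total=6
Click 2 (2,0) count=2: revealed 1 new [(2,0)] -> total=7
Click 3 (4,1) count=3: revealed 1 new [(4,1)] -> total=8

Answer: 8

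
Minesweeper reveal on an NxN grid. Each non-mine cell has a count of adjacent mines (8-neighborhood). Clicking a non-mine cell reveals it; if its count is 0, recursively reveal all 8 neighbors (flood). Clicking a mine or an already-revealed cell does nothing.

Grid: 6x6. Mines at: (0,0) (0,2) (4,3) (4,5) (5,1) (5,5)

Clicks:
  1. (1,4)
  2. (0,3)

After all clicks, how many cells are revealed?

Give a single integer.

Click 1 (1,4) count=0: revealed 24 new [(0,3) (0,4) (0,5) (1,0) (1,1) (1,2) (1,3) (1,4) (1,5) (2,0) (2,1) (2,2) (2,3) (2,4) (2,5) (3,0) (3,1) (3,2) (3,3) (3,4) (3,5) (4,0) (4,1) (4,2)] -> total=24
Click 2 (0,3) count=1: revealed 0 new [(none)] -> total=24

Answer: 24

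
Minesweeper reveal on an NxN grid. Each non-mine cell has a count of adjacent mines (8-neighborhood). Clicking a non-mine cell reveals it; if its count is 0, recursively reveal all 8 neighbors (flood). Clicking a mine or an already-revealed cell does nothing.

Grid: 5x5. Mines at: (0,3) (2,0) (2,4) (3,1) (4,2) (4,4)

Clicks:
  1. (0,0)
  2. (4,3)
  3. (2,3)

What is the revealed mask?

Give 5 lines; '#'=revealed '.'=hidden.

Click 1 (0,0) count=0: revealed 6 new [(0,0) (0,1) (0,2) (1,0) (1,1) (1,2)] -> total=6
Click 2 (4,3) count=2: revealed 1 new [(4,3)] -> total=7
Click 3 (2,3) count=1: revealed 1 new [(2,3)] -> total=8

Answer: ###..
###..
...#.
.....
...#.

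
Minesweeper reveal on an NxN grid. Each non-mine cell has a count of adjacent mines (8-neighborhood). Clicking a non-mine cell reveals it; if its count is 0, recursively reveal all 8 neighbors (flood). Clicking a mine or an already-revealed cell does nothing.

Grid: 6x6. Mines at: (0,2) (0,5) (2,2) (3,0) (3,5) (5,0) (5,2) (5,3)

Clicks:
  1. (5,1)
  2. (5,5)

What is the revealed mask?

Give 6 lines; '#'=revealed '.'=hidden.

Answer: ......
......
......
......
....##
.#..##

Derivation:
Click 1 (5,1) count=2: revealed 1 new [(5,1)] -> total=1
Click 2 (5,5) count=0: revealed 4 new [(4,4) (4,5) (5,4) (5,5)] -> total=5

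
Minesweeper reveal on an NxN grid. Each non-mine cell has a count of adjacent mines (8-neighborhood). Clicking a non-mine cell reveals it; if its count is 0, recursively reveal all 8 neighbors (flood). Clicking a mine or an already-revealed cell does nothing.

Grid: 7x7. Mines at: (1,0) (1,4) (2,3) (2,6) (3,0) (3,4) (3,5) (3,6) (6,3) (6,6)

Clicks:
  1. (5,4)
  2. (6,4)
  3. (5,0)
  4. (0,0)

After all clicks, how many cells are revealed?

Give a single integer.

Answer: 17

Derivation:
Click 1 (5,4) count=1: revealed 1 new [(5,4)] -> total=1
Click 2 (6,4) count=1: revealed 1 new [(6,4)] -> total=2
Click 3 (5,0) count=0: revealed 14 new [(3,1) (3,2) (3,3) (4,0) (4,1) (4,2) (4,3) (5,0) (5,1) (5,2) (5,3) (6,0) (6,1) (6,2)] -> total=16
Click 4 (0,0) count=1: revealed 1 new [(0,0)] -> total=17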